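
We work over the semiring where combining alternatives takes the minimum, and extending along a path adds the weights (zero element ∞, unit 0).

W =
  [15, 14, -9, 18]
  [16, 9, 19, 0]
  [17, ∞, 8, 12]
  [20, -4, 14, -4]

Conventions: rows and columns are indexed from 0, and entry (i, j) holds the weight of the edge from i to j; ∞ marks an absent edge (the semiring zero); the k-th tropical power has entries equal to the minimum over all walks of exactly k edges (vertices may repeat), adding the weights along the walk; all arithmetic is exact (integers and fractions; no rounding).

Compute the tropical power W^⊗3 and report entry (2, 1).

W^⊗2:
  [8, 14, -1, 3]
  [20, -4, 7, -4]
  [25, 8, 8, 8]
  [12, -8, 10, -8]
W^⊗3:
  [16, -1, -1, -1]
  [12, -8, 10, -8]
  [24, 4, 16, 4]
  [8, -12, 3, -12]
Key observation: the optimum is the walk 2->3->3->1, with weight 12 + (-4) + (-4) = 4.
Optimal value attained by: walk 2->3->3->1.
Answer: (W^⊗3)[2][1] = 4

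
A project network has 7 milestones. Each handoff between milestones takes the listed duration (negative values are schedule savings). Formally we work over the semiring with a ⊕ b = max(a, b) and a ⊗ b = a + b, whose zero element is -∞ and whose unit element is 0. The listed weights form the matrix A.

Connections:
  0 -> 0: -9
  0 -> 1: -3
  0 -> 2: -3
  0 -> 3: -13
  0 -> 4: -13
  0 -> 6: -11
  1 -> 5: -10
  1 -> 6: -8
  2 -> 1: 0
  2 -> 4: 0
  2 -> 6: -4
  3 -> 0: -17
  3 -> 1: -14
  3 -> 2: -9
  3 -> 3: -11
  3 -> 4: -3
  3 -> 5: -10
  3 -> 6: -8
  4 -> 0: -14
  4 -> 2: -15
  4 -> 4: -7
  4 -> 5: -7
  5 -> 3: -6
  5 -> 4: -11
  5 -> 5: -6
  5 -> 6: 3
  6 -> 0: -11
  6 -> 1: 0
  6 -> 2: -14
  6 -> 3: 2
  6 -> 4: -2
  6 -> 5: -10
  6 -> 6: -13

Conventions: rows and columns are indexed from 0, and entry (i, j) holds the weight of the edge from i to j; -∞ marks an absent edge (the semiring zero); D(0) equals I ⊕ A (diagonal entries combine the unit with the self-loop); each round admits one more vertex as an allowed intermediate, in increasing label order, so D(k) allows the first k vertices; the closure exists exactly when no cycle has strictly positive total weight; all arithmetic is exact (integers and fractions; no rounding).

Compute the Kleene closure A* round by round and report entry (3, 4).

D(0):
  [0, -3, -3, -13, -13, -∞, -11]
  [-∞, 0, -∞, -∞, -∞, -10, -8]
  [-∞, 0, 0, -∞, 0, -∞, -4]
  [-17, -14, -9, 0, -3, -10, -8]
  [-14, -∞, -15, -∞, 0, -7, -∞]
  [-∞, -∞, -∞, -6, -11, 0, 3]
  [-11, 0, -14, 2, -2, -10, 0]
D(1):
  [0, -3, -3, -13, -13, -∞, -11]
  [-∞, 0, -∞, -∞, -∞, -10, -8]
  [-∞, 0, 0, -∞, 0, -∞, -4]
  [-17, -14, -9, 0, -3, -10, -8]
  [-14, -17, -15, -27, 0, -7, -25]
  [-∞, -∞, -∞, -6, -11, 0, 3]
  [-11, 0, -14, 2, -2, -10, 0]
D(2):
  [0, -3, -3, -13, -13, -13, -11]
  [-∞, 0, -∞, -∞, -∞, -10, -8]
  [-∞, 0, 0, -∞, 0, -10, -4]
  [-17, -14, -9, 0, -3, -10, -8]
  [-14, -17, -15, -27, 0, -7, -25]
  [-∞, -∞, -∞, -6, -11, 0, 3]
  [-11, 0, -14, 2, -2, -10, 0]
D(3):
  [0, -3, -3, -13, -3, -13, -7]
  [-∞, 0, -∞, -∞, -∞, -10, -8]
  [-∞, 0, 0, -∞, 0, -10, -4]
  [-17, -9, -9, 0, -3, -10, -8]
  [-14, -15, -15, -27, 0, -7, -19]
  [-∞, -∞, -∞, -6, -11, 0, 3]
  [-11, 0, -14, 2, -2, -10, 0]
D(4):
  [0, -3, -3, -13, -3, -13, -7]
  [-∞, 0, -∞, -∞, -∞, -10, -8]
  [-∞, 0, 0, -∞, 0, -10, -4]
  [-17, -9, -9, 0, -3, -10, -8]
  [-14, -15, -15, -27, 0, -7, -19]
  [-23, -15, -15, -6, -9, 0, 3]
  [-11, 0, -7, 2, -1, -8, 0]
D(5):
  [0, -3, -3, -13, -3, -10, -7]
  [-∞, 0, -∞, -∞, -∞, -10, -8]
  [-14, 0, 0, -27, 0, -7, -4]
  [-17, -9, -9, 0, -3, -10, -8]
  [-14, -15, -15, -27, 0, -7, -19]
  [-23, -15, -15, -6, -9, 0, 3]
  [-11, 0, -7, 2, -1, -8, 0]
D(6):
  [0, -3, -3, -13, -3, -10, -7]
  [-33, 0, -25, -16, -19, -10, -7]
  [-14, 0, 0, -13, 0, -7, -4]
  [-17, -9, -9, 0, -3, -10, -7]
  [-14, -15, -15, -13, 0, -7, -4]
  [-23, -15, -15, -6, -9, 0, 3]
  [-11, 0, -7, 2, -1, -8, 0]
D(7):
  [0, -3, -3, -5, -3, -10, -7]
  [-18, 0, -14, -5, -8, -10, -7]
  [-14, 0, 0, -2, 0, -7, -4]
  [-17, -7, -9, 0, -3, -10, -7]
  [-14, -4, -11, -2, 0, -7, -4]
  [-8, 3, -4, 5, 2, 0, 3]
  [-11, 0, -7, 2, -1, -8, 0]
Answer: A*[3][4] = -3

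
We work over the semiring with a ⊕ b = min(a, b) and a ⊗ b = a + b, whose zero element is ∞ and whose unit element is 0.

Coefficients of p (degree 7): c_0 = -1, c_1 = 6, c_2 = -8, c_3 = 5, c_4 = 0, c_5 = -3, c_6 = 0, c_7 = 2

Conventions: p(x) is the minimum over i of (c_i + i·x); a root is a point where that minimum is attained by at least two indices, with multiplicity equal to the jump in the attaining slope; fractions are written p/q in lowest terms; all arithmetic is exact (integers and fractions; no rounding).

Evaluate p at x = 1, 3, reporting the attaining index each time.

p(1) = min(-1+0·1=-1, 6+1·1=7, -8+2·1=-6, 5+3·1=8, 0+4·1=4, -3+5·1=2, 0+6·1=6, 2+7·1=9) = -6 (attained by i=2)
p(3) = min(-1+0·3=-1, 6+1·3=9, -8+2·3=-2, 5+3·3=14, 0+4·3=12, -3+5·3=12, 0+6·3=18, 2+7·3=23) = -2 (attained by i=2)
Answer: p(1) = -6; p(3) = -2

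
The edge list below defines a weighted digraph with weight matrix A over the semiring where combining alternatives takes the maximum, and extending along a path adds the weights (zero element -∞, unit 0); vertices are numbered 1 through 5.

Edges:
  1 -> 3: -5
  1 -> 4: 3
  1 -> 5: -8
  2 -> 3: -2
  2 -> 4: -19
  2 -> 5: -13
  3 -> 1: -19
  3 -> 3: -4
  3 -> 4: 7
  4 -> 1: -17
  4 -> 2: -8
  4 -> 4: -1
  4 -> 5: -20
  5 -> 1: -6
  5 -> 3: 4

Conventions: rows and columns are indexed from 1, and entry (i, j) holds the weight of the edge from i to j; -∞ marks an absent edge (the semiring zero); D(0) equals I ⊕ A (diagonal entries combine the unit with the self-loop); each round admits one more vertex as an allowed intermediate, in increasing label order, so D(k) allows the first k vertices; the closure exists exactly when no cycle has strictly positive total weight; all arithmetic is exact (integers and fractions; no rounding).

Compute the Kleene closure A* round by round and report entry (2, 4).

D(0):
  [0, -∞, -5, 3, -8]
  [-∞, 0, -2, -19, -13]
  [-19, -∞, 0, 7, -∞]
  [-17, -8, -∞, 0, -20]
  [-6, -∞, 4, -∞, 0]
D(1):
  [0, -∞, -5, 3, -8]
  [-∞, 0, -2, -19, -13]
  [-19, -∞, 0, 7, -27]
  [-17, -8, -22, 0, -20]
  [-6, -∞, 4, -3, 0]
D(2):
  [0, -∞, -5, 3, -8]
  [-∞, 0, -2, -19, -13]
  [-19, -∞, 0, 7, -27]
  [-17, -8, -10, 0, -20]
  [-6, -∞, 4, -3, 0]
D(3):
  [0, -∞, -5, 3, -8]
  [-21, 0, -2, 5, -13]
  [-19, -∞, 0, 7, -27]
  [-17, -8, -10, 0, -20]
  [-6, -∞, 4, 11, 0]
D(4):
  [0, -5, -5, 3, -8]
  [-12, 0, -2, 5, -13]
  [-10, -1, 0, 7, -13]
  [-17, -8, -10, 0, -20]
  [-6, 3, 4, 11, 0]
D(5):
  [0, -5, -4, 3, -8]
  [-12, 0, -2, 5, -13]
  [-10, -1, 0, 7, -13]
  [-17, -8, -10, 0, -20]
  [-6, 3, 4, 11, 0]
Answer: A*[2][4] = 5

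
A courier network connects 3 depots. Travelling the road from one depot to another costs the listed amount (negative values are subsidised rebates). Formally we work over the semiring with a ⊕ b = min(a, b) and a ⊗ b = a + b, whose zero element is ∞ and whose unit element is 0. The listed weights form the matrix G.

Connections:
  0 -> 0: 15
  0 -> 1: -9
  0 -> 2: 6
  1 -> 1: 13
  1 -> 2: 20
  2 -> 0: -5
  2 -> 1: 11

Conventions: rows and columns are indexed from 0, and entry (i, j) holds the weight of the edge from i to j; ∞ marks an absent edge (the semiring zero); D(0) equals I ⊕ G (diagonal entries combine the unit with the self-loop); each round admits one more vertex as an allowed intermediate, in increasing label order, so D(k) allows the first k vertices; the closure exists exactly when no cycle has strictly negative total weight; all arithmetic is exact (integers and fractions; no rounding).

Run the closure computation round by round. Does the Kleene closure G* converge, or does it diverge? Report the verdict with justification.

D(0):
  [0, -9, 6]
  [∞, 0, 20]
  [-5, 11, 0]
D(1):
  [0, -9, 6]
  [∞, 0, 20]
  [-5, -14, 0]
D(2):
  [0, -9, 6]
  [∞, 0, 20]
  [-5, -14, 0]
D(3):
  [0, -9, 6]
  [15, 0, 20]
  [-5, -14, 0]
Key observation: every diagonal entry stays at the unit through all rounds, so no improving cycle exists.
Answer: CONVERGES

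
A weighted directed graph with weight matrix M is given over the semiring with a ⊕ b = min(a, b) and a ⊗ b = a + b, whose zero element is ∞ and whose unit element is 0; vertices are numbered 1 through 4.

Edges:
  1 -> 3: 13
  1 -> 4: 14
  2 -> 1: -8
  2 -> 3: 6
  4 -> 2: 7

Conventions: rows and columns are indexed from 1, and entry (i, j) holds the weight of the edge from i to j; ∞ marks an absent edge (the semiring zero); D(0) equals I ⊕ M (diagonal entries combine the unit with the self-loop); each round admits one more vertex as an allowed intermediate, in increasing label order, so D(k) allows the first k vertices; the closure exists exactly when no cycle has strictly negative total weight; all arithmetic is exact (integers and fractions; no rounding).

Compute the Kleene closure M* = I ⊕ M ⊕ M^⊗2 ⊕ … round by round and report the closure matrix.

D(0):
  [0, ∞, 13, 14]
  [-8, 0, 6, ∞]
  [∞, ∞, 0, ∞]
  [∞, 7, ∞, 0]
D(1):
  [0, ∞, 13, 14]
  [-8, 0, 5, 6]
  [∞, ∞, 0, ∞]
  [∞, 7, ∞, 0]
D(2):
  [0, ∞, 13, 14]
  [-8, 0, 5, 6]
  [∞, ∞, 0, ∞]
  [-1, 7, 12, 0]
D(3):
  [0, ∞, 13, 14]
  [-8, 0, 5, 6]
  [∞, ∞, 0, ∞]
  [-1, 7, 12, 0]
D(4):
  [0, 21, 13, 14]
  [-8, 0, 5, 6]
  [∞, ∞, 0, ∞]
  [-1, 7, 12, 0]
Answer: M* = [[0, 21, 13, 14], [-8, 0, 5, 6], [∞, ∞, 0, ∞], [-1, 7, 12, 0]]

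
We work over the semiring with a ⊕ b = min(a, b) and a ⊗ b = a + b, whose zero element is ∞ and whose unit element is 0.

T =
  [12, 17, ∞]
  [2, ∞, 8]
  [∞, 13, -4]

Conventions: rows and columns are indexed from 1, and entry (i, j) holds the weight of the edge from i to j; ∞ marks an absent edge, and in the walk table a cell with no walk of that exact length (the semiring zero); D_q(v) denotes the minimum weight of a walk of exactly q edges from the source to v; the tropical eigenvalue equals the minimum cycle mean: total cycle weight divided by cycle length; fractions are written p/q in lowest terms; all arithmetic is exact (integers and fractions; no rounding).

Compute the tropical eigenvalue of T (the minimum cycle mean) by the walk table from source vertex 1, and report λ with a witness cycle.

q=0: [0, ∞, ∞]
q=1: [12, 17, ∞]
q=2: [19, 29, 25]
q=3: [31, 36, 21]
Optimal cycle mean attained by: cycle 3->3, total (-4), length 1.
Answer: λ = -4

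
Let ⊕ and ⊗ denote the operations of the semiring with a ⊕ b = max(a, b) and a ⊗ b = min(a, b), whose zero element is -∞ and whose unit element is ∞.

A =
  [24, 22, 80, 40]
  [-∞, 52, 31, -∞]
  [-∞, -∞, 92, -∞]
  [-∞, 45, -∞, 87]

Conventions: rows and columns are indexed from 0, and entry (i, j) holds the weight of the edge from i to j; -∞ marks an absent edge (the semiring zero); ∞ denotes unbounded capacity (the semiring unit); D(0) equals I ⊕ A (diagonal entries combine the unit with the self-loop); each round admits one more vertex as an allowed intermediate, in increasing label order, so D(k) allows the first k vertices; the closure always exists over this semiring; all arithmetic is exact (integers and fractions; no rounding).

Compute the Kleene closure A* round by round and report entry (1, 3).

D(0):
  [∞, 22, 80, 40]
  [-∞, ∞, 31, -∞]
  [-∞, -∞, ∞, -∞]
  [-∞, 45, -∞, ∞]
D(1):
  [∞, 22, 80, 40]
  [-∞, ∞, 31, -∞]
  [-∞, -∞, ∞, -∞]
  [-∞, 45, -∞, ∞]
D(2):
  [∞, 22, 80, 40]
  [-∞, ∞, 31, -∞]
  [-∞, -∞, ∞, -∞]
  [-∞, 45, 31, ∞]
D(3):
  [∞, 22, 80, 40]
  [-∞, ∞, 31, -∞]
  [-∞, -∞, ∞, -∞]
  [-∞, 45, 31, ∞]
D(4):
  [∞, 40, 80, 40]
  [-∞, ∞, 31, -∞]
  [-∞, -∞, ∞, -∞]
  [-∞, 45, 31, ∞]
Answer: A*[1][3] = -∞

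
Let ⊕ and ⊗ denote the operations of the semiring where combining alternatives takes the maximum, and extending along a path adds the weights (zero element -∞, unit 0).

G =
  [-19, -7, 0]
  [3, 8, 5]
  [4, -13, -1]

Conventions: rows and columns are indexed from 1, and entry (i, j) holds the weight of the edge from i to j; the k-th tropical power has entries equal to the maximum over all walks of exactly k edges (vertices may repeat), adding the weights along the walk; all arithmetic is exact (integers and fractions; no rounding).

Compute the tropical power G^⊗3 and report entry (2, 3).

G^⊗2:
  [4, 1, -1]
  [11, 16, 13]
  [3, -3, 4]
G^⊗3:
  [4, 9, 6]
  [19, 24, 21]
  [8, 5, 3]
Key observation: the optimum is the walk 2->2->2->3, with weight 8 + 8 + 5 = 21.
Optimal value attained by: walk 2->2->2->3.
Answer: (G^⊗3)[2][3] = 21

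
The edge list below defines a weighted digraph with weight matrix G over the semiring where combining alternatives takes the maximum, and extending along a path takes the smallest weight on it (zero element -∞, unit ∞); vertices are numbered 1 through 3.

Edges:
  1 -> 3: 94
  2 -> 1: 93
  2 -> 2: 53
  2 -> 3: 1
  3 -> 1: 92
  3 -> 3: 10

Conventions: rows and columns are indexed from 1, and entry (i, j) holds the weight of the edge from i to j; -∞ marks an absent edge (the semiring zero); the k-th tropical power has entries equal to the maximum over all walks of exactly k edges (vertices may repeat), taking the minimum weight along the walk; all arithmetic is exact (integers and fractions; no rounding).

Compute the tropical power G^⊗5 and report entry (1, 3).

G^⊗2:
  [92, -∞, 10]
  [53, 53, 93]
  [10, -∞, 92]
G^⊗3:
  [10, -∞, 92]
  [92, 53, 53]
  [92, -∞, 10]
G^⊗4:
  [92, -∞, 10]
  [53, 53, 92]
  [10, -∞, 92]
G^⊗5:
  [10, -∞, 92]
  [92, 53, 53]
  [92, -∞, 10]
Key observation: the optimum is the walk 1->3->1->3->1->3, with weight 94 min 92 min 94 min 92 min 94 = 92.
Optimal value attained by: walk 1->3->1->3->1->3.
Answer: (G^⊗5)[1][3] = 92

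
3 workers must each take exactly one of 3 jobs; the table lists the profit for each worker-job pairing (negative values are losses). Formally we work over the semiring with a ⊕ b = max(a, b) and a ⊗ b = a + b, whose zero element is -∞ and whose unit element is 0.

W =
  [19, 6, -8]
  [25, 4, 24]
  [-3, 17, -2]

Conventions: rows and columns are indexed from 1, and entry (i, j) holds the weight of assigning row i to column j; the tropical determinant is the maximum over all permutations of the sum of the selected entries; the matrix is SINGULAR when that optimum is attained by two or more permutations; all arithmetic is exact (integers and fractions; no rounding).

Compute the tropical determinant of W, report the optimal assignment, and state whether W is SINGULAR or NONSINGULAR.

σ = (1, 2, 3): 19 + 4 + (-2) = 21
σ = (1, 3, 2): 19 + 24 + 17 = 60
σ = (2, 1, 3): 6 + 25 + (-2) = 29
σ = (2, 3, 1): 6 + 24 + (-3) = 27
σ = (3, 1, 2): (-8) + 25 + 17 = 34
σ = (3, 2, 1): (-8) + 4 + (-3) = -7
Optimal value attained by: σ = (1, 3, 2).
Answer: det⊕(W) = 60; verdict: NONSINGULAR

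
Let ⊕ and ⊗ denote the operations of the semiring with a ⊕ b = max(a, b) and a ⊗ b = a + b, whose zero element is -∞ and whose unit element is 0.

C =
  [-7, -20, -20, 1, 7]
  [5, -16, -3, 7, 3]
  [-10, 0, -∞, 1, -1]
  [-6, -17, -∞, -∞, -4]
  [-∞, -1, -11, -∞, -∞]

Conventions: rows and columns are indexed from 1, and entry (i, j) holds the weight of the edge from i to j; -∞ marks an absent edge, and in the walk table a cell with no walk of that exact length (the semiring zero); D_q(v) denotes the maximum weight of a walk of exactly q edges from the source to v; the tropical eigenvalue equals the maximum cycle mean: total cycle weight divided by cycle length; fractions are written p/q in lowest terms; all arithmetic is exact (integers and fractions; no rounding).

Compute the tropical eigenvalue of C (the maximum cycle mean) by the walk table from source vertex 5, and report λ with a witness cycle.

q=0: [-∞, -∞, -∞, -∞, 0]
q=1: [-∞, -1, -11, -∞, -∞]
q=2: [4, -11, -4, 6, 2]
q=3: [0, 1, -9, 5, 11]
q=4: [6, 10, 0, 8, 7]
q=5: [15, 6, 7, 17, 13]
Optimal cycle mean attained by: cycle 1->5->2->1, total 7 + (-1) + 5, length 3.
Answer: λ = 11/3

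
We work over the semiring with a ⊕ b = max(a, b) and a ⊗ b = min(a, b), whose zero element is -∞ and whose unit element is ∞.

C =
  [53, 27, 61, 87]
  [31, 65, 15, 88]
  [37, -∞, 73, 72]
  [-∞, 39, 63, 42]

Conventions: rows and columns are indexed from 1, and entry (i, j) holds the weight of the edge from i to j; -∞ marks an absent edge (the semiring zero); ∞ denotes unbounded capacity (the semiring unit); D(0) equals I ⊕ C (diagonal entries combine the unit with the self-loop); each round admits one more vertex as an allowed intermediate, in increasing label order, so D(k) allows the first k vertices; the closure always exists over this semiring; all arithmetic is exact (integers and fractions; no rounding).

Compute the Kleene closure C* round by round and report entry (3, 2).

D(0):
  [∞, 27, 61, 87]
  [31, ∞, 15, 88]
  [37, -∞, ∞, 72]
  [-∞, 39, 63, ∞]
D(1):
  [∞, 27, 61, 87]
  [31, ∞, 31, 88]
  [37, 27, ∞, 72]
  [-∞, 39, 63, ∞]
D(2):
  [∞, 27, 61, 87]
  [31, ∞, 31, 88]
  [37, 27, ∞, 72]
  [31, 39, 63, ∞]
D(3):
  [∞, 27, 61, 87]
  [31, ∞, 31, 88]
  [37, 27, ∞, 72]
  [37, 39, 63, ∞]
D(4):
  [∞, 39, 63, 87]
  [37, ∞, 63, 88]
  [37, 39, ∞, 72]
  [37, 39, 63, ∞]
Answer: C*[3][2] = 39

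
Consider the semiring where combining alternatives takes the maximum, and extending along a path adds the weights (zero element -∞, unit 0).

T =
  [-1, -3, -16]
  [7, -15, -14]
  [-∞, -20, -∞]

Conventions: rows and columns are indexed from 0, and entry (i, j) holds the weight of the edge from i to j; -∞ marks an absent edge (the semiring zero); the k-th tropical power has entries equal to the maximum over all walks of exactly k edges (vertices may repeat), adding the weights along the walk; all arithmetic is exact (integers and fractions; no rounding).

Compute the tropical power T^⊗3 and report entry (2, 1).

T^⊗2:
  [4, -4, -17]
  [6, 4, -9]
  [-13, -35, -34]
T^⊗3:
  [3, 1, -12]
  [11, 3, -10]
  [-14, -16, -29]
Key observation: the optimum is the walk 2->1->0->1, with weight (-20) + 7 + (-3) = -16.
Optimal value attained by: walk 2->1->0->1.
Answer: (T^⊗3)[2][1] = -16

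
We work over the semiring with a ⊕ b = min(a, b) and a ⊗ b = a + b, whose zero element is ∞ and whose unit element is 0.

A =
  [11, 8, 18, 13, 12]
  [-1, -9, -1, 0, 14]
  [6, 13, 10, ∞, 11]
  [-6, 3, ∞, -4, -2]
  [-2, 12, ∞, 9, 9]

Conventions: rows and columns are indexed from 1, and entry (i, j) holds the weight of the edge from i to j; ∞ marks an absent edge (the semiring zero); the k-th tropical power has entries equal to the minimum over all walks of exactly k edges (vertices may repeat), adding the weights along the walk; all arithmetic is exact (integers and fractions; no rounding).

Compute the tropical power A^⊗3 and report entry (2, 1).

A^⊗2:
  [7, -1, 7, 8, 11]
  [-10, -18, -10, -9, -2]
  [9, 4, 12, 13, 18]
  [-10, -6, 2, -8, -6]
  [3, 3, 11, 5, 7]
A^⊗3:
  [-2, -10, -2, -1, 6]
  [-19, -27, -19, -18, -11]
  [3, -5, 3, 4, 11]
  [-14, -15, -7, -12, -10]
  [-1, -6, 2, 1, 3]
Key observation: the optimum is the walk 2->2->2->1, with weight (-9) + (-9) + (-1) = -19.
Optimal value attained by: walk 2->2->2->1.
Answer: (A^⊗3)[2][1] = -19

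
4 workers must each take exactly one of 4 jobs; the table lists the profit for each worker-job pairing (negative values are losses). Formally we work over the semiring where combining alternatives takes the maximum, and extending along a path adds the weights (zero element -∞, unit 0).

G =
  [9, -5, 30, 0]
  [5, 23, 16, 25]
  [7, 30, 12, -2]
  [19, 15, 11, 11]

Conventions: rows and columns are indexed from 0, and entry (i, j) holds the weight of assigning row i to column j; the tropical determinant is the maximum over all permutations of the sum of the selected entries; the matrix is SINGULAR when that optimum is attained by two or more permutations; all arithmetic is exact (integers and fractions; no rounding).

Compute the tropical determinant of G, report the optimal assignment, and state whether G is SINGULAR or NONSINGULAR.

σ = (0, 1, 2, 3): 9 + 23 + 12 + 11 = 55
σ = (0, 1, 3, 2): 9 + 23 + (-2) + 11 = 41
σ = (0, 2, 1, 3): 9 + 16 + 30 + 11 = 66
σ = (0, 2, 3, 1): 9 + 16 + (-2) + 15 = 38
σ = (0, 3, 1, 2): 9 + 25 + 30 + 11 = 75
σ = (0, 3, 2, 1): 9 + 25 + 12 + 15 = 61
σ = (1, 0, 2, 3): (-5) + 5 + 12 + 11 = 23
σ = (1, 0, 3, 2): (-5) + 5 + (-2) + 11 = 9
σ = (1, 2, 0, 3): (-5) + 16 + 7 + 11 = 29
σ = (1, 2, 3, 0): (-5) + 16 + (-2) + 19 = 28
σ = (1, 3, 0, 2): (-5) + 25 + 7 + 11 = 38
σ = (1, 3, 2, 0): (-5) + 25 + 12 + 19 = 51
σ = (2, 0, 1, 3): 30 + 5 + 30 + 11 = 76
σ = (2, 0, 3, 1): 30 + 5 + (-2) + 15 = 48
σ = (2, 1, 0, 3): 30 + 23 + 7 + 11 = 71
σ = (2, 1, 3, 0): 30 + 23 + (-2) + 19 = 70
σ = (2, 3, 0, 1): 30 + 25 + 7 + 15 = 77
σ = (2, 3, 1, 0): 30 + 25 + 30 + 19 = 104
σ = (3, 0, 1, 2): 0 + 5 + 30 + 11 = 46
σ = (3, 0, 2, 1): 0 + 5 + 12 + 15 = 32
σ = (3, 1, 0, 2): 0 + 23 + 7 + 11 = 41
σ = (3, 1, 2, 0): 0 + 23 + 12 + 19 = 54
σ = (3, 2, 0, 1): 0 + 16 + 7 + 15 = 38
σ = (3, 2, 1, 0): 0 + 16 + 30 + 19 = 65
Optimal value attained by: σ = (2, 3, 1, 0).
Answer: det⊕(G) = 104; verdict: NONSINGULAR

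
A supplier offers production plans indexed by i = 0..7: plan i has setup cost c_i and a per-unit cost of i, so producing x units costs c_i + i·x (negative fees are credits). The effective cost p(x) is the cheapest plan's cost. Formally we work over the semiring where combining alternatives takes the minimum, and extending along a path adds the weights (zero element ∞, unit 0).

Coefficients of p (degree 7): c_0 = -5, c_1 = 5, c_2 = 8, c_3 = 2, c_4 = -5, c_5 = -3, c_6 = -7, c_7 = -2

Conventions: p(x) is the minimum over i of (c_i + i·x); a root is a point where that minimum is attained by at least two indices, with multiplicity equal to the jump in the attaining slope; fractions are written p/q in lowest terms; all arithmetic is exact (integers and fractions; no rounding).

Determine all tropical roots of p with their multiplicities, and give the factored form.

hull edge (i=0, c=-5) to (i=6, c=-7): slope -1/3, span 6
hull edge (i=6, c=-7) to (i=7, c=-2): slope 5, span 1
Factored form: p(x) = -2 ⊗ (x ⊕ (-5)) ⊗ (x ⊕ 1/3) ⊗ (x ⊕ 1/3) ⊗ (x ⊕ 1/3) ⊗ (x ⊕ 1/3) ⊗ (x ⊕ 1/3) ⊗ (x ⊕ 1/3)
Answer: roots = -5 (mult 1), 1/3 (mult 6)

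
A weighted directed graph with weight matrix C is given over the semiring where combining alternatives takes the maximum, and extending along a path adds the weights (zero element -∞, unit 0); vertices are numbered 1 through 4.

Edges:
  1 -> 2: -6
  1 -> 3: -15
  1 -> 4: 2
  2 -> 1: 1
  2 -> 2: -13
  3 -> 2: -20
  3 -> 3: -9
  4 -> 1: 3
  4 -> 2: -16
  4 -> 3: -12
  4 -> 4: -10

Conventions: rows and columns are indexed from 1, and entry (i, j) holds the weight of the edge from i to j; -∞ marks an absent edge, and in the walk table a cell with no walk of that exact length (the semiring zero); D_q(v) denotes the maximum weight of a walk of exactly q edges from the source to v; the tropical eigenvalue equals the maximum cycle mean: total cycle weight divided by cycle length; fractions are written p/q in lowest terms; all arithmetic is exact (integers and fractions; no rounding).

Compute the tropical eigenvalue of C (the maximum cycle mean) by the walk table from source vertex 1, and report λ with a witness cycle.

q=0: [0, -∞, -∞, -∞]
q=1: [-∞, -6, -15, 2]
q=2: [5, -14, -10, -8]
q=3: [-5, -1, -10, 7]
q=4: [10, -9, -5, -3]
Optimal cycle mean attained by: cycle 1->4->1, total 2 + 3, length 2.
Answer: λ = 5/2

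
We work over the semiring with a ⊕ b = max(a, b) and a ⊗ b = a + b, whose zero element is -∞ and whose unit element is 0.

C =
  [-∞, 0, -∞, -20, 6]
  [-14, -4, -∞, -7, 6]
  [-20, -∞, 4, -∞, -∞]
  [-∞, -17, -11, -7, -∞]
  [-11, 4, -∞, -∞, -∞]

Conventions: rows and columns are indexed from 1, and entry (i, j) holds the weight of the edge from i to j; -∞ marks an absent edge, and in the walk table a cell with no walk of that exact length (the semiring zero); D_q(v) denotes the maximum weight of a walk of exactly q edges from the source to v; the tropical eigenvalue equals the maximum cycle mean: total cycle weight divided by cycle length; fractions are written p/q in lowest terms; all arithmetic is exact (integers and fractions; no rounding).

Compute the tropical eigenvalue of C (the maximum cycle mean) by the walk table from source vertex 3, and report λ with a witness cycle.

q=0: [-∞, -∞, 0, -∞, -∞]
q=1: [-20, -∞, 4, -∞, -∞]
q=2: [-16, -20, 8, -40, -14]
q=3: [-12, -10, 12, -27, -10]
q=4: [-8, -6, 16, -17, -4]
q=5: [-4, 0, 20, -13, 0]
Optimal cycle mean attained by: cycle 2->5->2, total 6 + 4, length 2.
Answer: λ = 5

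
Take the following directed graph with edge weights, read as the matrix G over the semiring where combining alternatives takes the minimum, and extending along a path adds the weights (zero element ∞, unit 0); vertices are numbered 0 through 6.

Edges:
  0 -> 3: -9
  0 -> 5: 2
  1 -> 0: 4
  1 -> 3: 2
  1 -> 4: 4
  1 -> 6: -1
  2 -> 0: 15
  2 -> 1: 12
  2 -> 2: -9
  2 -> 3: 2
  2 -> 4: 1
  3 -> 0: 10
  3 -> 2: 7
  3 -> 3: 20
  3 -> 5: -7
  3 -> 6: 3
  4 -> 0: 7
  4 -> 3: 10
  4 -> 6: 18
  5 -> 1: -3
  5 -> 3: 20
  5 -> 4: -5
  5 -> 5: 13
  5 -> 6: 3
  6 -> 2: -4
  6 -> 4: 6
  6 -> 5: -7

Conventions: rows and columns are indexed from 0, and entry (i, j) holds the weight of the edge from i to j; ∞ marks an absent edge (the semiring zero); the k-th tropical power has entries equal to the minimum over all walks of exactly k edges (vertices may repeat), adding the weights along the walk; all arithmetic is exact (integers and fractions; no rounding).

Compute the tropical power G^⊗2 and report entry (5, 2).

G^⊗2:
  [1, -1, -2, 11, -3, -16, -6]
  [11, ∞, -5, -5, 5, -8, 5]
  [6, 3, -18, -7, -8, -5, 5]
  [22, -10, -2, 1, -12, -4, -4]
  [20, ∞, 14, -2, 24, 3, 13]
  [1, 10, -1, -1, 1, -4, -4]
  [11, -10, -13, -2, -12, 6, -4]
Key observation: the optimum is the walk 5->6->2, with weight 3 + (-4) = -1.
Optimal value attained by: walk 5->6->2.
Answer: (G^⊗2)[5][2] = -1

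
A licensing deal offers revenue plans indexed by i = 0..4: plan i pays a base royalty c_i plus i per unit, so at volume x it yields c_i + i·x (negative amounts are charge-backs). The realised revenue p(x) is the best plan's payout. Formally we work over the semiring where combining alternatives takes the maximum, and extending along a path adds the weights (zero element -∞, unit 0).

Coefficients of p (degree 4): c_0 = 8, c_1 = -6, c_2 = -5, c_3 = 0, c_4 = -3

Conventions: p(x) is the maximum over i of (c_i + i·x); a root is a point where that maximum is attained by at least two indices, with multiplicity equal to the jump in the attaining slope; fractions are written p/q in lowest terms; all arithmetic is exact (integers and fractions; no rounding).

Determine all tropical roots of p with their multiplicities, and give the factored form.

hull edge (i=0, c=8) to (i=3, c=0): slope -8/3, span 3
hull edge (i=3, c=0) to (i=4, c=-3): slope -3, span 1
Factored form: p(x) = -3 ⊗ (x ⊕ 8/3) ⊗ (x ⊕ 8/3) ⊗ (x ⊕ 8/3) ⊗ (x ⊕ 3)
Answer: roots = 8/3 (mult 3), 3 (mult 1)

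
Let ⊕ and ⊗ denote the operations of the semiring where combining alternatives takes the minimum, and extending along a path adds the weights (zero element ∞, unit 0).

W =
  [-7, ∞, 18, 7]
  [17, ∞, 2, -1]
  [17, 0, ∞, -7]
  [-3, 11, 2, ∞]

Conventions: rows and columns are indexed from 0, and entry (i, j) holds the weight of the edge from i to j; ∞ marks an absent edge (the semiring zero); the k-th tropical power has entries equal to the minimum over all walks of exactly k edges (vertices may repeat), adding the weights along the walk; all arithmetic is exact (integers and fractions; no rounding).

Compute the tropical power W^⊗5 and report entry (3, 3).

W^⊗2:
  [-14, 18, 9, 0]
  [-4, 2, 1, -5]
  [-10, 4, -5, -1]
  [-10, 2, 13, -5]
W^⊗3:
  [-21, 9, 2, -7]
  [-11, 1, -3, -6]
  [-17, -5, 1, -12]
  [-17, 6, -3, -3]
W^⊗4:
  [-28, 2, -5, -14]
  [-18, -3, -4, -10]
  [-24, -1, -10, -10]
  [-24, -3, -1, -10]
W^⊗5:
  [-35, -5, -12, -21]
  [-25, -4, -8, -11]
  [-31, -10, -8, -17]
  [-31, -1, -8, -17]
Key observation: the optimum is the walk 3->0->0->0->0->3, with weight (-3) + (-7) + (-7) + (-7) + 7 = -17.
Optimal value attained by: walk 3->0->0->0->0->3.
Answer: (W^⊗5)[3][3] = -17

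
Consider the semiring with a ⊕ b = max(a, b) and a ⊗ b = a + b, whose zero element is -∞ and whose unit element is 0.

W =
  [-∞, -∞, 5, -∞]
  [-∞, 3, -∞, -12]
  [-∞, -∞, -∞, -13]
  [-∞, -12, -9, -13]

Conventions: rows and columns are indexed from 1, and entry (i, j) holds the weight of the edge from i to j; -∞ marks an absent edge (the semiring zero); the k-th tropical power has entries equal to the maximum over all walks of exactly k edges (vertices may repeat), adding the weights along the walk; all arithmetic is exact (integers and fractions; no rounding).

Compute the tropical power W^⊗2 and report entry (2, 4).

W^⊗2:
  [-∞, -∞, -∞, -8]
  [-∞, 6, -21, -9]
  [-∞, -25, -22, -26]
  [-∞, -9, -22, -22]
Key observation: the optimum is the walk 2->2->4, with weight 3 + (-12) = -9.
Optimal value attained by: walk 2->2->4.
Answer: (W^⊗2)[2][4] = -9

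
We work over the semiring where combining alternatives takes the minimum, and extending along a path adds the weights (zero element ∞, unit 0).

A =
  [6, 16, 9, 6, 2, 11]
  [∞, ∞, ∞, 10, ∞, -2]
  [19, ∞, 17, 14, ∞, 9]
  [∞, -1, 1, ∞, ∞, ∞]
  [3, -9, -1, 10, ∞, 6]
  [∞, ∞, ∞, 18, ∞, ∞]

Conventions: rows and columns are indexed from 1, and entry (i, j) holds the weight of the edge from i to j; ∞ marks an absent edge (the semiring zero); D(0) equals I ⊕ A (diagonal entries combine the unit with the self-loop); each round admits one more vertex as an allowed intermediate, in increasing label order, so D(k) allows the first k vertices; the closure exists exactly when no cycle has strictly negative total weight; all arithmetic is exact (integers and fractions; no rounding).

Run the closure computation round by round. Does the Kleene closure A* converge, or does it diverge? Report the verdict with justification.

D(0):
  [0, 16, 9, 6, 2, 11]
  [∞, 0, ∞, 10, ∞, -2]
  [19, ∞, 0, 14, ∞, 9]
  [∞, -1, 1, 0, ∞, ∞]
  [3, -9, -1, 10, 0, 6]
  [∞, ∞, ∞, 18, ∞, 0]
D(1):
  [0, 16, 9, 6, 2, 11]
  [∞, 0, ∞, 10, ∞, -2]
  [19, 35, 0, 14, 21, 9]
  [∞, -1, 1, 0, ∞, ∞]
  [3, -9, -1, 9, 0, 6]
  [∞, ∞, ∞, 18, ∞, 0]
D(2):
  [0, 16, 9, 6, 2, 11]
  [∞, 0, ∞, 10, ∞, -2]
  [19, 35, 0, 14, 21, 9]
  [∞, -1, 1, 0, ∞, -3]
  [3, -9, -1, 1, 0, -11]
  [∞, ∞, ∞, 18, ∞, 0]
D(3):
  [0, 16, 9, 6, 2, 11]
  [∞, 0, ∞, 10, ∞, -2]
  [19, 35, 0, 14, 21, 9]
  [20, -1, 1, 0, 22, -3]
  [3, -9, -1, 1, 0, -11]
  [∞, ∞, ∞, 18, ∞, 0]
D(4):
  [0, 5, 7, 6, 2, 3]
  [30, 0, 11, 10, 32, -2]
  [19, 13, 0, 14, 21, 9]
  [20, -1, 1, 0, 22, -3]
  [3, -9, -1, 1, 0, -11]
  [38, 17, 19, 18, 40, 0]
D(5):
  [0, -7, 1, 3, 2, -9]
  [30, 0, 11, 10, 32, -2]
  [19, 12, 0, 14, 21, 9]
  [20, -1, 1, 0, 22, -3]
  [3, -9, -1, 1, 0, -11]
  [38, 17, 19, 18, 40, 0]
D(6):
  [0, -7, 1, 3, 2, -9]
  [30, 0, 11, 10, 32, -2]
  [19, 12, 0, 14, 21, 9]
  [20, -1, 1, 0, 22, -3]
  [3, -9, -1, 1, 0, -11]
  [38, 17, 19, 18, 40, 0]
Key observation: every diagonal entry stays at the unit through all rounds, so no improving cycle exists.
Answer: CONVERGES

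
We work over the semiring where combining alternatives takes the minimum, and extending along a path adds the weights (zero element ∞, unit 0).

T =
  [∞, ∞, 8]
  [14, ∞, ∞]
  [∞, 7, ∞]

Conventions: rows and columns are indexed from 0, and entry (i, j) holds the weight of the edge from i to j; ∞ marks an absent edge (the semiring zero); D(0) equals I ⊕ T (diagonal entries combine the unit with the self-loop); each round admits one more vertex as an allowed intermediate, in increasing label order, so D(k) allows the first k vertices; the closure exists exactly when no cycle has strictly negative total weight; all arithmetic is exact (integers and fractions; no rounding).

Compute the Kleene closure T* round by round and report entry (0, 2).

D(0):
  [0, ∞, 8]
  [14, 0, ∞]
  [∞, 7, 0]
D(1):
  [0, ∞, 8]
  [14, 0, 22]
  [∞, 7, 0]
D(2):
  [0, ∞, 8]
  [14, 0, 22]
  [21, 7, 0]
D(3):
  [0, 15, 8]
  [14, 0, 22]
  [21, 7, 0]
Answer: T*[0][2] = 8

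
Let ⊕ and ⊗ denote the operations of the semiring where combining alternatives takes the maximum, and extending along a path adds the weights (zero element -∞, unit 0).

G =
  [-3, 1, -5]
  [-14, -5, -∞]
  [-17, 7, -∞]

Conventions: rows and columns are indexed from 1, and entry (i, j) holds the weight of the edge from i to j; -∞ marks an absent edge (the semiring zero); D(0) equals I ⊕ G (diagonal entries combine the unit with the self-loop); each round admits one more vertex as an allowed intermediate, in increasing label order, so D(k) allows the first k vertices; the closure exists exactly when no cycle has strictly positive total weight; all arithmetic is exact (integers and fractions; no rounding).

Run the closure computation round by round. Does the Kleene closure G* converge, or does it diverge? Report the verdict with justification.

D(0):
  [0, 1, -5]
  [-14, 0, -∞]
  [-17, 7, 0]
D(1):
  [0, 1, -5]
  [-14, 0, -19]
  [-17, 7, 0]
D(2):
  [0, 1, -5]
  [-14, 0, -19]
  [-7, 7, 0]
D(3):
  [0, 2, -5]
  [-14, 0, -19]
  [-7, 7, 0]
Key observation: every diagonal entry stays at the unit through all rounds, so no improving cycle exists.
Answer: CONVERGES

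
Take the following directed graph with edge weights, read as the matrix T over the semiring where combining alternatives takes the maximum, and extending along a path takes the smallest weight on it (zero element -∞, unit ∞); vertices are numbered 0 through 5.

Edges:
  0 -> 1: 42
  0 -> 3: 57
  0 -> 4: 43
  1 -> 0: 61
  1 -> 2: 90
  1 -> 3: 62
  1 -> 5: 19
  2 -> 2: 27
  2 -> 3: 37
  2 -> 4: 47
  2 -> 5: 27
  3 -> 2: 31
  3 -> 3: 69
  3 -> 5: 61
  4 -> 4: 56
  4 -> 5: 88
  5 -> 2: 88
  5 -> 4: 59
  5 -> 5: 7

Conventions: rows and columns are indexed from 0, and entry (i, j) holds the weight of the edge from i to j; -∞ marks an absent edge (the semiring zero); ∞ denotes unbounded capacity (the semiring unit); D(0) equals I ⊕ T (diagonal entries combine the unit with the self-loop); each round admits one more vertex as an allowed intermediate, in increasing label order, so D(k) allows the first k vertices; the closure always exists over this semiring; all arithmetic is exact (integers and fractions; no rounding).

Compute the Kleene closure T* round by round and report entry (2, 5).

D(0):
  [∞, 42, -∞, 57, 43, -∞]
  [61, ∞, 90, 62, -∞, 19]
  [-∞, -∞, ∞, 37, 47, 27]
  [-∞, -∞, 31, ∞, -∞, 61]
  [-∞, -∞, -∞, -∞, ∞, 88]
  [-∞, -∞, 88, -∞, 59, ∞]
D(1):
  [∞, 42, -∞, 57, 43, -∞]
  [61, ∞, 90, 62, 43, 19]
  [-∞, -∞, ∞, 37, 47, 27]
  [-∞, -∞, 31, ∞, -∞, 61]
  [-∞, -∞, -∞, -∞, ∞, 88]
  [-∞, -∞, 88, -∞, 59, ∞]
D(2):
  [∞, 42, 42, 57, 43, 19]
  [61, ∞, 90, 62, 43, 19]
  [-∞, -∞, ∞, 37, 47, 27]
  [-∞, -∞, 31, ∞, -∞, 61]
  [-∞, -∞, -∞, -∞, ∞, 88]
  [-∞, -∞, 88, -∞, 59, ∞]
D(3):
  [∞, 42, 42, 57, 43, 27]
  [61, ∞, 90, 62, 47, 27]
  [-∞, -∞, ∞, 37, 47, 27]
  [-∞, -∞, 31, ∞, 31, 61]
  [-∞, -∞, -∞, -∞, ∞, 88]
  [-∞, -∞, 88, 37, 59, ∞]
D(4):
  [∞, 42, 42, 57, 43, 57]
  [61, ∞, 90, 62, 47, 61]
  [-∞, -∞, ∞, 37, 47, 37]
  [-∞, -∞, 31, ∞, 31, 61]
  [-∞, -∞, -∞, -∞, ∞, 88]
  [-∞, -∞, 88, 37, 59, ∞]
D(5):
  [∞, 42, 42, 57, 43, 57]
  [61, ∞, 90, 62, 47, 61]
  [-∞, -∞, ∞, 37, 47, 47]
  [-∞, -∞, 31, ∞, 31, 61]
  [-∞, -∞, -∞, -∞, ∞, 88]
  [-∞, -∞, 88, 37, 59, ∞]
D(6):
  [∞, 42, 57, 57, 57, 57]
  [61, ∞, 90, 62, 59, 61]
  [-∞, -∞, ∞, 37, 47, 47]
  [-∞, -∞, 61, ∞, 59, 61]
  [-∞, -∞, 88, 37, ∞, 88]
  [-∞, -∞, 88, 37, 59, ∞]
Answer: T*[2][5] = 47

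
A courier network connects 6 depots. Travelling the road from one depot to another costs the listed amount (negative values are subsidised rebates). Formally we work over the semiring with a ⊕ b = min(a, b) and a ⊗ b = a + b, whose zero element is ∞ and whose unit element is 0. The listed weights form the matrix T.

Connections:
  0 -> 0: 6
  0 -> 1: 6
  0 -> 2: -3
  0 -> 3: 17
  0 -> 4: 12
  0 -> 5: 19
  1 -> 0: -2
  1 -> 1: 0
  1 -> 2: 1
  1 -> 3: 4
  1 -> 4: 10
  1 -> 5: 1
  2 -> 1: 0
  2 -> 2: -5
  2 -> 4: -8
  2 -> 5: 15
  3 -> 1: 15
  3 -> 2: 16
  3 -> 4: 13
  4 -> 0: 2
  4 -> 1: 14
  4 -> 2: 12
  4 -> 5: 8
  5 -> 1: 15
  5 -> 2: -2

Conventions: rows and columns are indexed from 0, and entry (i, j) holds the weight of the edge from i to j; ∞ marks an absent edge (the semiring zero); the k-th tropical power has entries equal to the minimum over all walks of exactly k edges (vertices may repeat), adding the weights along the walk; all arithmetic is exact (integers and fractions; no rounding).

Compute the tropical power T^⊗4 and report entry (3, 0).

T^⊗2:
  [4, -3, -8, 10, -11, 7]
  [-2, 0, -5, 4, -7, 1]
  [-6, -5, -10, 4, -13, 0]
  [13, 15, 11, 19, 8, 16]
  [8, 8, -1, 18, 4, 15]
  [13, -2, -7, 19, -10, 13]
T^⊗3:
  [-9, -8, -13, 1, -16, -3]
  [-5, -5, -10, 4, -13, 1]
  [-11, -10, -15, -1, -18, -5]
  [10, 11, 6, 19, 3, 16]
  [6, -1, -6, 12, -9, 9]
  [-8, -7, -12, 2, -15, -2]
T^⊗4:
  [-14, -13, -18, -4, -21, -8]
  [-11, -10, -15, -1, -18, -5]
  [-16, -15, -20, -6, -23, -10]
  [5, 6, 1, 15, -2, 11]
  [-7, -6, -11, 3, -14, -1]
  [-13, -12, -17, -3, -20, -7]
Key observation: the optimum is the walk 3->2->2->4->0, with weight 16 + (-5) + (-8) + 2 = 5.
Optimal value attained by: walk 3->2->2->4->0.
Answer: (T^⊗4)[3][0] = 5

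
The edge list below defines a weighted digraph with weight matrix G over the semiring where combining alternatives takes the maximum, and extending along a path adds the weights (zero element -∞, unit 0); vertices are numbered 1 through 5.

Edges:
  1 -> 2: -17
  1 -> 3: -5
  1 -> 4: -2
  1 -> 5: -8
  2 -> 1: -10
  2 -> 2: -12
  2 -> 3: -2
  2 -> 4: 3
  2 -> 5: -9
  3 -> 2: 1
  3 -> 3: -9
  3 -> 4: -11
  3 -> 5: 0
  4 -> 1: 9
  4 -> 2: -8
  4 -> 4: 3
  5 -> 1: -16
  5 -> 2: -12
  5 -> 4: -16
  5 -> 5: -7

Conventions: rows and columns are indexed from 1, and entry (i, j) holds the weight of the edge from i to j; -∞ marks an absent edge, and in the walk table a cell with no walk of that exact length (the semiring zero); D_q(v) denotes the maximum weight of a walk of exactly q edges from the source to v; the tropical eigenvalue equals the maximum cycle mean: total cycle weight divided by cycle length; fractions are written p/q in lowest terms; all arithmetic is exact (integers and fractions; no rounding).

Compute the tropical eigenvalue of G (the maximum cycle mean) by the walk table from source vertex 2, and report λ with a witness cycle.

q=0: [-∞, 0, -∞, -∞, -∞]
q=1: [-10, -12, -2, 3, -9]
q=2: [12, -1, -11, 6, -2]
q=3: [15, -2, 7, 10, 4]
q=4: [19, 8, 10, 13, 7]
q=5: [22, 11, 14, 17, 11]
Optimal cycle mean attained by: cycle 1->4->1, total (-2) + 9, length 2.
Answer: λ = 7/2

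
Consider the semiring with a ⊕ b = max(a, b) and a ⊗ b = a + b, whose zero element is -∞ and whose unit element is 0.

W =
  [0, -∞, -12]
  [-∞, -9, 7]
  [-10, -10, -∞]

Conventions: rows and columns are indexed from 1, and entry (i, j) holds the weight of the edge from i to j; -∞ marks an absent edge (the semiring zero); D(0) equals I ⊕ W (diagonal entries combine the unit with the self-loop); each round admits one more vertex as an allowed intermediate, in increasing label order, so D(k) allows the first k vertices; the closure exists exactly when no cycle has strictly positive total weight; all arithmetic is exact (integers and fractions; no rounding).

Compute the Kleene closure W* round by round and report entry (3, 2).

D(0):
  [0, -∞, -12]
  [-∞, 0, 7]
  [-10, -10, 0]
D(1):
  [0, -∞, -12]
  [-∞, 0, 7]
  [-10, -10, 0]
D(2):
  [0, -∞, -12]
  [-∞, 0, 7]
  [-10, -10, 0]
D(3):
  [0, -22, -12]
  [-3, 0, 7]
  [-10, -10, 0]
Answer: W*[3][2] = -10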